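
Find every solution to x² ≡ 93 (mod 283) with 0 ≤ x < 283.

35, 248

Since 283 ≡ 3 (mod 4), a square root of 93 is 93^((283+1)/4) = 93^71 mod 283.
Repeated squaring: 93^2≡159, 93^4≡94, 93^8≡63, 93^16≡7, 93^32≡49, 93^64≡137 (mod 283).
93^71 = 93^(64+4+2+1) ≡ 248 (mod 283).
Check: 248² = 61504 ≡ 93 (mod 283). The two roots are 35 and 248.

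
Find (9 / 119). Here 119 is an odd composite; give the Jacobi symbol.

Reciprocity: 9 ≡ 1 and 119 ≡ 3 (mod 4), so (9/119) = +(119/9).
Reduce top mod 9: now compute (2/9).
Pull out 2: since 9 ≡ 1 (mod 8), (2/9) = +1.
Reached (1/9) = 1. Collecting the sign flips along the way, the symbol is +1.

1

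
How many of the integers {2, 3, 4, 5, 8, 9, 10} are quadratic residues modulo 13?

(2/13) = -1 → non-residue.
(3/13) = +1 → QR.
(4/13) = +1 → QR.
(5/13) = -1 → non-residue.
(8/13) = -1 → non-residue.
(9/13) = +1 → QR.
(10/13) = +1 → QR.
Total quadratic residues among the 7: 4.

4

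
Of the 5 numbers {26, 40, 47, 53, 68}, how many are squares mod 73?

(26/73) = -1 → non-residue.
(40/73) = -1 → non-residue.
(47/73) = -1 → non-residue.
(53/73) = -1 → non-residue.
(68/73) = -1 → non-residue.
Total quadratic residues among the 5: 0.

0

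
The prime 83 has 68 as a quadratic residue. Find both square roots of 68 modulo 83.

20, 63

Since 83 ≡ 3 (mod 4), a square root of 68 is 68^((83+1)/4) = 68^21 mod 83.
Repeated squaring: 68^2≡59, 68^4≡78, 68^8≡25, 68^16≡44 (mod 83).
68^21 = 68^(16+4+1) ≡ 63 (mod 83).
Check: 63² = 3969 ≡ 68 (mod 83). The two roots are 20 and 63.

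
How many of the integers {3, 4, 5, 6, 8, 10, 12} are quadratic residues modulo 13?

4

(3/13) = +1 → QR.
(4/13) = +1 → QR.
(5/13) = -1 → non-residue.
(6/13) = -1 → non-residue.
(8/13) = -1 → non-residue.
(10/13) = +1 → QR.
(12/13) = +1 → QR.
Total quadratic residues among the 7: 4.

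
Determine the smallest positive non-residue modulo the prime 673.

5

(2/673) = +1, so 2 is a residue.
(3/673) = +1, so 3 is a residue.
(4/673) = +1, so 4 is a residue.
(5/673) = −1, so 5 is the smallest positive non-residue mod 673.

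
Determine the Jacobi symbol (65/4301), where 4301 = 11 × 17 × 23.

-1

Reciprocity: 65 ≡ 1 and 4301 ≡ 1 (mod 4), so (65/4301) = +(4301/65).
Reduce top mod 65: now compute (11/65).
Reciprocity: 11 ≡ 3 and 65 ≡ 1 (mod 4), so (11/65) = +(65/11).
Reduce top mod 11: now compute (10/11).
Pull out 2: since 11 ≡ 3 (mod 8), (2/11) = -1.
Reciprocity: 5 ≡ 1 and 11 ≡ 3 (mod 4), so (5/11) = +(11/5).
Reduce top mod 5: now compute (1/5).
Reached (1/5) = 1. Collecting the sign flips along the way, the symbol is -1.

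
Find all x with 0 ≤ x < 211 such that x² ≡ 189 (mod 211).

Since 211 ≡ 3 (mod 4), a square root of 189 is 189^((211+1)/4) = 189^53 mod 211.
Repeated squaring: 189^2≡62, 189^4≡46, 189^8≡6, 189^16≡36, 189^32≡30 (mod 211).
189^53 = 189^(32+16+4+1) ≡ 20 (mod 211).
Check: 20² = 400 ≡ 189 (mod 211). The two roots are 20 and 191.

20, 191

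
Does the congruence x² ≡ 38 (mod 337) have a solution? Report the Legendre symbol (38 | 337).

Pull out 2: since 337 ≡ 1 (mod 8), (2/337) = +1.
Reciprocity: 19 ≡ 3 and 337 ≡ 1 (mod 4), so (19/337) = +(337/19).
Reduce top mod 19: now compute (14/19).
Pull out 2: since 19 ≡ 3 (mod 8), (2/19) = -1.
Reciprocity: 7 ≡ 3 and 19 ≡ 3 (mod 4), so (7/19) = −(19/7).
Reduce top mod 7: now compute (5/7).
Reciprocity: 5 ≡ 1 and 7 ≡ 3 (mod 4), so (5/7) = +(7/5).
Reduce top mod 5: now compute (2/5).
Pull out 2: since 5 ≡ 5 (mod 8), (2/5) = -1.
Reached (1/5) = 1. Collecting the sign flips along the way, the symbol is -1.

-1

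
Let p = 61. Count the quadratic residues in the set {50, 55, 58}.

(50/61) = -1 → non-residue.
(55/61) = -1 → non-residue.
(58/61) = +1 → QR.
Total quadratic residues among the 3: 1.

1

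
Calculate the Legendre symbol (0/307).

Top reduces to 0: gcd > 1, so the symbol is 0.

0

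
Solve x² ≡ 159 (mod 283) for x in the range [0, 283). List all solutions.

Since 283 ≡ 3 (mod 4), a square root of 159 is 159^((283+1)/4) = 159^71 mod 283.
Repeated squaring: 159^2≡94, 159^4≡63, 159^8≡7, 159^16≡49, 159^32≡137, 159^64≡91 (mod 283).
159^71 = 159^(64+4+2+1) ≡ 93 (mod 283).
Check: 93² = 8649 ≡ 159 (mod 283). The two roots are 93 and 190.

93, 190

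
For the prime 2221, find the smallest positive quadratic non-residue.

(2/2221) = −1, so 2 is the smallest positive non-residue mod 2221.

2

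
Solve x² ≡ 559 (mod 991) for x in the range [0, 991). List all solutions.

249, 742

Since 991 ≡ 3 (mod 4), a square root of 559 is 559^((991+1)/4) = 559^248 mod 991.
Repeated squaring: 559^2≡316, 559^4≡756, 559^8≡720, 559^16≡107, 559^32≡548, 559^64≡31, 559^128≡961 (mod 991).
559^248 = 559^(128+64+32+16+8) ≡ 249 (mod 991).
Check: 249² = 62001 ≡ 559 (mod 991). The two roots are 249 and 742.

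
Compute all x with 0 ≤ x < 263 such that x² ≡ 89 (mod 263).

103, 160

Since 263 ≡ 3 (mod 4), a square root of 89 is 89^((263+1)/4) = 89^66 mod 263.
Repeated squaring: 89^2≡31, 89^4≡172, 89^8≡128, 89^16≡78, 89^32≡35, 89^64≡173 (mod 263).
89^66 = 89^(64+2) ≡ 103 (mod 263).
Check: 103² = 10609 ≡ 89 (mod 263). The two roots are 103 and 160.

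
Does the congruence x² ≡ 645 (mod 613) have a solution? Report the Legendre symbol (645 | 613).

-1

First reduce: 645 ≡ 32 (mod 613).
Pull out 2^5: since 613 ≡ 5 (mod 8), (2/613) = -1, so (2/613)^5 = -1.
Reached (1/613) = 1. Collecting the sign flips along the way, the symbol is -1.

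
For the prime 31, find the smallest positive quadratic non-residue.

(2/31) = +1, so 2 is a residue.
(3/31) = −1, so 3 is the smallest positive non-residue mod 31.

3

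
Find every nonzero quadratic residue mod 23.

1,2,3,4,6,8,9,12,13,16,18

Square k = 1,…,11 (k and 23−k give the same square):
1²=1, 2²=4, 3²=9, 4²=16, 5²≡2, 6²≡13, 7²≡3, 8²≡18, 9²≡12, 10²≡8, 11²≡6 (mod 23).
So the quadratic residues mod 23 are {1, 2, 3, 4, 6, 8, 9, 12, 13, 16, 18}.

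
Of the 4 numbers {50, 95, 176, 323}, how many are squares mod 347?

3

(50/347) = -1 → non-residue.
(95/347) = +1 → QR.
(176/347) = +1 → QR.
(323/347) = +1 → QR.
Total quadratic residues among the 4: 3.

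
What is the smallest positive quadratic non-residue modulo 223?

3

(2/223) = +1, so 2 is a residue.
(3/223) = −1, so 3 is the smallest positive non-residue mod 223.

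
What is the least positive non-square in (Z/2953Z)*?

(2/2953) = +1, so 2 is a residue.
(3/2953) = +1, so 3 is a residue.
(4/2953) = +1, so 4 is a residue.
(5/2953) = −1, so 5 is the smallest positive non-residue mod 2953.

5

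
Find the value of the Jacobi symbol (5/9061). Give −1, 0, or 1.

1

Reciprocity: 5 ≡ 1 and 9061 ≡ 1 (mod 4), so (5/9061) = +(9061/5).
Reduce top mod 5: now compute (1/5).
Reached (1/5) = 1. Collecting the sign flips along the way, the symbol is +1.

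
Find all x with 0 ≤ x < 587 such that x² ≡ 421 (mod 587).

Since 587 ≡ 3 (mod 4), a square root of 421 is 421^((587+1)/4) = 421^147 mod 587.
Repeated squaring: 421^2≡554, 421^4≡502, 421^8≡181, 421^16≡476, 421^32≡581, 421^64≡36, 421^128≡122 (mod 587).
421^147 = 421^(128+16+2+1) ≡ 223 (mod 587).
Check: 223² = 49729 ≡ 421 (mod 587). The two roots are 223 and 364.

223, 364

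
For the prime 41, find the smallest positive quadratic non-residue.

3

(2/41) = +1, so 2 is a residue.
(3/41) = −1, so 3 is the smallest positive non-residue mod 41.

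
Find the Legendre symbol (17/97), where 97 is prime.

Euler's criterion: (17/97) ≡ 17^48 (mod 97).
17^2 ≡ 95 (mod 97)
17^4 ≡ 4 (mod 97)
17^8 ≡ 16 (mod 97)
17^16 ≡ 62 (mod 97)
17^32 ≡ 61 (mod 97)
17^48 = 17^(32+16) ≡ 96 (mod 97).
Result is 96 ≡ −1, so (17/97) = −1.

-1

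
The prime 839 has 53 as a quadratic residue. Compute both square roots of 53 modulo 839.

209, 630

Since 839 ≡ 3 (mod 4), a square root of 53 is 53^((839+1)/4) = 53^210 mod 839.
Repeated squaring: 53^2≡292, 53^4≡525, 53^8≡433, 53^16≡392, 53^32≡127, 53^64≡188, 53^128≡106 (mod 839).
53^210 = 53^(128+64+16+2) ≡ 630 (mod 839).
Check: 630² = 396900 ≡ 53 (mod 839). The two roots are 209 and 630.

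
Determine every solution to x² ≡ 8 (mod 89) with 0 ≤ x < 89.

89 ≡ 1 (mod 4), so we find a root by search.
Trying successive values, 39² = 1521 ≡ 8 (mod 89). The other root is 89 − 39 = 50.

39, 50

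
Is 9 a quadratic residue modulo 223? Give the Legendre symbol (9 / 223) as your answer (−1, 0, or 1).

Reciprocity: 9 ≡ 1 and 223 ≡ 3 (mod 4), so (9/223) = +(223/9).
Reduce top mod 9: now compute (7/9).
Reciprocity: 7 ≡ 3 and 9 ≡ 1 (mod 4), so (7/9) = +(9/7).
Reduce top mod 7: now compute (2/7).
Pull out 2: since 7 ≡ 7 (mod 8), (2/7) = +1.
Reached (1/7) = 1. Collecting the sign flips along the way, the symbol is +1.

1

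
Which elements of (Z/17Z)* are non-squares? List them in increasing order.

Square k = 1,…,8 (k and 17−k give the same square):
1²=1, 2²=4, 3²=9, 4²=16, 5²≡8, 6²≡2, 7²≡15, 8²≡13 (mod 17).
The residues are {1, 2, 4, 8, 9, 13, 15, 16}; the non-residues are the remaining 8 nonzero classes.

3 5 6 7 10 11 12 14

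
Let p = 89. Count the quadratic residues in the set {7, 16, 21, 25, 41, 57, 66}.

4

(7/89) = -1 → non-residue.
(16/89) = +1 → QR.
(21/89) = +1 → QR.
(25/89) = +1 → QR.
(41/89) = -1 → non-residue.
(57/89) = +1 → QR.
(66/89) = -1 → non-residue.
Total quadratic residues among the 7: 4.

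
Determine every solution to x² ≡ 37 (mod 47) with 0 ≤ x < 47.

Since 47 ≡ 3 (mod 4), a square root of 37 is 37^((47+1)/4) = 37^12 mod 47.
Repeated squaring: 37^2≡6, 37^4≡36, 37^8≡27 (mod 47).
37^12 = 37^(8+4) ≡ 32 (mod 47).
Check: 32² = 1024 ≡ 37 (mod 47). The two roots are 15 and 32.

15, 32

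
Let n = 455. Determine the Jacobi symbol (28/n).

0

Pull out 2^2: since 455 ≡ 7 (mod 8), (2/455) = +1, so (2/455)^2 = +1.
Reciprocity: 7 ≡ 3 and 455 ≡ 3 (mod 4), so (7/455) = −(455/7).
Reduce top mod 7: now compute (0/7).
Top reduces to 0: gcd > 1, so the symbol is 0.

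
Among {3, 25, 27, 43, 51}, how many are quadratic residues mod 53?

2

(3/53) = -1 → non-residue.
(25/53) = +1 → QR.
(27/53) = -1 → non-residue.
(43/53) = +1 → QR.
(51/53) = -1 → non-residue.
Total quadratic residues among the 5: 2.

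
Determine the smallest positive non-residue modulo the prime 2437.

2

(2/2437) = −1, so 2 is the smallest positive non-residue mod 2437.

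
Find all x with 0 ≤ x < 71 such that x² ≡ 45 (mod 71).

Since 71 ≡ 3 (mod 4), a square root of 45 is 45^((71+1)/4) = 45^18 mod 71.
Repeated squaring: 45^2≡37, 45^4≡20, 45^8≡45, 45^16≡37 (mod 71).
45^18 = 45^(16+2) ≡ 20 (mod 71).
Check: 20² = 400 ≡ 45 (mod 71). The two roots are 20 and 51.

20, 51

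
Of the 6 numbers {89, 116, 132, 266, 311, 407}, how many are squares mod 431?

2

(89/431) = -1 → non-residue.
(116/431) = +1 → QR.
(132/431) = +1 → QR.
(266/431) = -1 → non-residue.
(311/431) = -1 → non-residue.
(407/431) = -1 → non-residue.
Total quadratic residues among the 6: 2.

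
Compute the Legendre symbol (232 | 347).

Pull out 2^3: since 347 ≡ 3 (mod 8), (2/347) = -1, so (2/347)^3 = -1.
Reciprocity: 29 ≡ 1 and 347 ≡ 3 (mod 4), so (29/347) = +(347/29).
Reduce top mod 29: now compute (28/29).
Pull out 2^2: since 29 ≡ 5 (mod 8), (2/29) = -1, so (2/29)^2 = +1.
Reciprocity: 7 ≡ 3 and 29 ≡ 1 (mod 4), so (7/29) = +(29/7).
Reduce top mod 7: now compute (1/7).
Reached (1/7) = 1. Collecting the sign flips along the way, the symbol is -1.

-1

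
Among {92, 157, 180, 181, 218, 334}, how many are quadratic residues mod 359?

(92/359) = +1 → QR.
(157/359) = -1 → non-residue.
(180/359) = +1 → QR.
(181/359) = +1 → QR.
(218/359) = -1 → non-residue.
(334/359) = -1 → non-residue.
Total quadratic residues among the 6: 3.

3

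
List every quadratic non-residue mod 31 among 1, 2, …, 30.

3,6,11,12,13,15,17,21,22,23,24,26,27,29,30

Square k = 1,…,15 (k and 31−k give the same square):
1²=1, 2²=4, 3²=9, 4²=16, 5²=25, 6²≡5, 7²≡18, 8²≡2, 9²≡19, 10²≡7, 11²≡28, 12²≡20, 13²≡14, 14²≡10, 15²≡8 (mod 31).
The residues are {1, 2, 4, 5, 7, 8, 9, 10, 14, 16, 18, 19, 20, 25, 28}; the non-residues are the remaining 15 nonzero classes.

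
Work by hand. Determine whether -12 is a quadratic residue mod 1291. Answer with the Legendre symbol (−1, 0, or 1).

First reduce: -12 ≡ 1279 (mod 1291).
Reciprocity: 1279 ≡ 3 and 1291 ≡ 3 (mod 4), so (1279/1291) = −(1291/1279).
Reduce top mod 1279: now compute (12/1279).
Pull out 2^2: since 1279 ≡ 7 (mod 8), (2/1279) = +1, so (2/1279)^2 = +1.
Reciprocity: 3 ≡ 3 and 1279 ≡ 3 (mod 4), so (3/1279) = −(1279/3).
Reduce top mod 3: now compute (1/3).
Reached (1/3) = 1. Collecting the sign flips along the way, the symbol is +1.

1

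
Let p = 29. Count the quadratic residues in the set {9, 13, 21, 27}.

(9/29) = +1 → QR.
(13/29) = +1 → QR.
(21/29) = -1 → non-residue.
(27/29) = -1 → non-residue.
Total quadratic residues among the 4: 2.

2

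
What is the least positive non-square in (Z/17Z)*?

(2/17) = +1, so 2 is a residue.
(3/17) = −1, so 3 is the smallest positive non-residue mod 17.

3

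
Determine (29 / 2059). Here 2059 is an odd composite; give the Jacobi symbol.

0

Reciprocity: 29 ≡ 1 and 2059 ≡ 3 (mod 4), so (29/2059) = +(2059/29).
Reduce top mod 29: now compute (0/29).
Top reduces to 0: gcd > 1, so the symbol is 0.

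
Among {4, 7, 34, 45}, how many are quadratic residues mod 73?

(4/73) = +1 → QR.
(7/73) = -1 → non-residue.
(34/73) = -1 → non-residue.
(45/73) = -1 → non-residue.
Total quadratic residues among the 4: 1.

1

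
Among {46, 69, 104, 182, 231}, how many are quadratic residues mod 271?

1

(46/271) = -1 → non-residue.
(69/271) = +1 → QR.
(104/271) = -1 → non-residue.
(182/271) = -1 → non-residue.
(231/271) = -1 → non-residue.
Total quadratic residues among the 5: 1.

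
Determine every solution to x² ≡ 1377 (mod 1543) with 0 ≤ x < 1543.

512, 1031

Since 1543 ≡ 3 (mod 4), a square root of 1377 is 1377^((1543+1)/4) = 1377^386 mod 1543.
Repeated squaring: 1377^2≡1325, 1377^4≡1234, 1377^8≡1358, 1377^16≡279, 1377^32≡691, 1377^64≡694, 1377^128≡220, 1377^256≡567 (mod 1543).
1377^386 = 1377^(256+128+2) ≡ 512 (mod 1543).
Check: 512² = 262144 ≡ 1377 (mod 1543). The two roots are 512 and 1031.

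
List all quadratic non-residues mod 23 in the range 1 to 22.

5 7 10 11 14 15 17 19 20 21 22

Square k = 1,…,11 (k and 23−k give the same square):
1²=1, 2²=4, 3²=9, 4²=16, 5²≡2, 6²≡13, 7²≡3, 8²≡18, 9²≡12, 10²≡8, 11²≡6 (mod 23).
The residues are {1, 2, 3, 4, 6, 8, 9, 12, 13, 16, 18}; the non-residues are the remaining 11 nonzero classes.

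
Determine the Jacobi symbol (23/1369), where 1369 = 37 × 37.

1

Reciprocity: 23 ≡ 3 and 1369 ≡ 1 (mod 4), so (23/1369) = +(1369/23).
Reduce top mod 23: now compute (12/23).
Pull out 2^2: since 23 ≡ 7 (mod 8), (2/23) = +1, so (2/23)^2 = +1.
Reciprocity: 3 ≡ 3 and 23 ≡ 3 (mod 4), so (3/23) = −(23/3).
Reduce top mod 3: now compute (2/3).
Pull out 2: since 3 ≡ 3 (mod 8), (2/3) = -1.
Reached (1/3) = 1. Collecting the sign flips along the way, the symbol is +1.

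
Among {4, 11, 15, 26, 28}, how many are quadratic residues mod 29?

2

(4/29) = +1 → QR.
(11/29) = -1 → non-residue.
(15/29) = -1 → non-residue.
(26/29) = -1 → non-residue.
(28/29) = +1 → QR.
Total quadratic residues among the 5: 2.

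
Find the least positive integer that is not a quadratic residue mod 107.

(2/107) = −1, so 2 is the smallest positive non-residue mod 107.

2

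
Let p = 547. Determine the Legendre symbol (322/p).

Pull out 2: since 547 ≡ 3 (mod 8), (2/547) = -1.
Reciprocity: 161 ≡ 1 and 547 ≡ 3 (mod 4), so (161/547) = +(547/161).
Reduce top mod 161: now compute (64/161).
Pull out 2^6: since 161 ≡ 1 (mod 8), (2/161) = +1, so (2/161)^6 = +1.
Reached (1/161) = 1. Collecting the sign flips along the way, the symbol is -1.

-1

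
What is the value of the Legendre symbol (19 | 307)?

Euler's criterion: (19/307) ≡ 19^153 (mod 307).
19^2 ≡ 54 (mod 307)
19^4 ≡ 153 (mod 307)
19^8 ≡ 77 (mod 307)
19^16 ≡ 96 (mod 307)
19^32 ≡ 6 (mod 307)
19^64 ≡ 36 (mod 307)
19^128 ≡ 68 (mod 307)
19^153 = 19^(128+16+8+1) ≡ 1 (mod 307).
Result is 1, so (19/307) = 1.

1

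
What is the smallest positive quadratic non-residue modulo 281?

(2/281) = +1, so 2 is a residue.
(3/281) = −1, so 3 is the smallest positive non-residue mod 281.

3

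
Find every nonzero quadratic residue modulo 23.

1 2 3 4 6 8 9 12 13 16 18

Square k = 1,…,11 (k and 23−k give the same square):
1²=1, 2²=4, 3²=9, 4²=16, 5²≡2, 6²≡13, 7²≡3, 8²≡18, 9²≡12, 10²≡8, 11²≡6 (mod 23).
So the quadratic residues mod 23 are {1, 2, 3, 4, 6, 8, 9, 12, 13, 16, 18}.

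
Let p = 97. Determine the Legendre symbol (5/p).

-1

Euler's criterion: (5/97) ≡ 5^48 (mod 97).
5^2 ≡ 25 (mod 97)
5^4 ≡ 43 (mod 97)
5^8 ≡ 6 (mod 97)
5^16 ≡ 36 (mod 97)
5^32 ≡ 35 (mod 97)
5^48 = 5^(32+16) ≡ 96 (mod 97).
Result is 96 ≡ −1, so (5/97) = −1.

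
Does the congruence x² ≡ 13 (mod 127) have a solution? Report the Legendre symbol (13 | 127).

Euler's criterion: (13/127) ≡ 13^63 (mod 127).
13^2 ≡ 42 (mod 127)
13^4 ≡ 113 (mod 127)
13^8 ≡ 69 (mod 127)
13^16 ≡ 62 (mod 127)
13^32 ≡ 34 (mod 127)
13^63 = 13^(32+16+8+4+2+1) ≡ 1 (mod 127).
Result is 1, so (13/127) = 1.

1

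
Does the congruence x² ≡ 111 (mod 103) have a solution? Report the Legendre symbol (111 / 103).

First reduce: 111 ≡ 8 (mod 103).
Pull out 2^3: since 103 ≡ 7 (mod 8), (2/103) = +1, so (2/103)^3 = +1.
Reached (1/103) = 1. Collecting the sign flips along the way, the symbol is +1.

1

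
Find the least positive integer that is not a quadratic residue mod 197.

(2/197) = −1, so 2 is the smallest positive non-residue mod 197.

2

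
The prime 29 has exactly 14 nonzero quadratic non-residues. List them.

Square k = 1,…,14 (k and 29−k give the same square):
1²=1, 2²=4, 3²=9, 4²=16, 5²=25, 6²≡7, 7²≡20, 8²≡6, 9²≡23, 10²≡13, 11²≡5, 12²≡28, 13²≡24, 14²≡22 (mod 29).
The residues are {1, 4, 5, 6, 7, 9, 13, 16, 20, 22, 23, 24, 25, 28}; the non-residues are the remaining 14 nonzero classes.

2,3,8,10,11,12,14,15,17,18,19,21,26,27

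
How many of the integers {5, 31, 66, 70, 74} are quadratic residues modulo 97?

(5/97) = -1 → non-residue.
(31/97) = +1 → QR.
(66/97) = +1 → QR.
(70/97) = +1 → QR.
(74/97) = -1 → non-residue.
Total quadratic residues among the 5: 3.

3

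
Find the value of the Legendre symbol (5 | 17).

-1

Reciprocity: 5 ≡ 1 and 17 ≡ 1 (mod 4), so (5/17) = +(17/5).
Reduce top mod 5: now compute (2/5).
Pull out 2: since 5 ≡ 5 (mod 8), (2/5) = -1.
Reached (1/5) = 1. Collecting the sign flips along the way, the symbol is -1.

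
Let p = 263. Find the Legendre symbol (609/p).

1

Euler's criterion: (609/263) ≡ 83^131 (mod 263).
83^2 ≡ 51 (mod 263)
83^4 ≡ 234 (mod 263)
83^8 ≡ 52 (mod 263)
83^16 ≡ 74 (mod 263)
83^32 ≡ 216 (mod 263)
83^64 ≡ 105 (mod 263)
83^128 ≡ 242 (mod 263)
83^131 = 83^(128+2+1) ≡ 1 (mod 263).
Result is 1, so (609/263) = 1.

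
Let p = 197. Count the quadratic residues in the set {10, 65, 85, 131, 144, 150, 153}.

5

(10/197) = +1 → QR.
(65/197) = +1 → QR.
(85/197) = +1 → QR.
(131/197) = -1 → non-residue.
(144/197) = +1 → QR.
(150/197) = +1 → QR.
(153/197) = -1 → non-residue.
Total quadratic residues among the 7: 5.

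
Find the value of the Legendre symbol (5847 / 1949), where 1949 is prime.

First reduce: 5847 ≡ 0 (mod 1949).
Top reduces to 0: gcd > 1, so the symbol is 0.

0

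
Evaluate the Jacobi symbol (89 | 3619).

Reciprocity: 89 ≡ 1 and 3619 ≡ 3 (mod 4), so (89/3619) = +(3619/89).
Reduce top mod 89: now compute (59/89).
Reciprocity: 59 ≡ 3 and 89 ≡ 1 (mod 4), so (59/89) = +(89/59).
Reduce top mod 59: now compute (30/59).
Pull out 2: since 59 ≡ 3 (mod 8), (2/59) = -1.
Reciprocity: 15 ≡ 3 and 59 ≡ 3 (mod 4), so (15/59) = −(59/15).
Reduce top mod 15: now compute (14/15).
Pull out 2: since 15 ≡ 7 (mod 8), (2/15) = +1.
Reciprocity: 7 ≡ 3 and 15 ≡ 3 (mod 4), so (7/15) = −(15/7).
Reduce top mod 7: now compute (1/7).
Reached (1/7) = 1. Collecting the sign flips along the way, the symbol is -1.

-1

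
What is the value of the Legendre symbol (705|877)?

Reciprocity: 705 ≡ 1 and 877 ≡ 1 (mod 4), so (705/877) = +(877/705).
Reduce top mod 705: now compute (172/705).
Pull out 2^2: since 705 ≡ 1 (mod 8), (2/705) = +1, so (2/705)^2 = +1.
Reciprocity: 43 ≡ 3 and 705 ≡ 1 (mod 4), so (43/705) = +(705/43).
Reduce top mod 43: now compute (17/43).
Reciprocity: 17 ≡ 1 and 43 ≡ 3 (mod 4), so (17/43) = +(43/17).
Reduce top mod 17: now compute (9/17).
Reciprocity: 9 ≡ 1 and 17 ≡ 1 (mod 4), so (9/17) = +(17/9).
Reduce top mod 9: now compute (8/9).
Pull out 2^3: since 9 ≡ 1 (mod 8), (2/9) = +1, so (2/9)^3 = +1.
Reached (1/9) = 1. Collecting the sign flips along the way, the symbol is +1.

1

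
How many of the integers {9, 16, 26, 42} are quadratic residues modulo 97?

2

(9/97) = +1 → QR.
(16/97) = +1 → QR.
(26/97) = -1 → non-residue.
(42/97) = -1 → non-residue.
Total quadratic residues among the 4: 2.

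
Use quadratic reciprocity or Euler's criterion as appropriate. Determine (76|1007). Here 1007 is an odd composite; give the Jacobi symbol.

Pull out 2^2: since 1007 ≡ 7 (mod 8), (2/1007) = +1, so (2/1007)^2 = +1.
Reciprocity: 19 ≡ 3 and 1007 ≡ 3 (mod 4), so (19/1007) = −(1007/19).
Reduce top mod 19: now compute (0/19).
Top reduces to 0: gcd > 1, so the symbol is 0.

0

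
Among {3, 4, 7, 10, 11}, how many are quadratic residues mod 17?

1

(3/17) = -1 → non-residue.
(4/17) = +1 → QR.
(7/17) = -1 → non-residue.
(10/17) = -1 → non-residue.
(11/17) = -1 → non-residue.
Total quadratic residues among the 5: 1.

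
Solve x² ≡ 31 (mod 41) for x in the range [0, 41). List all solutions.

41 ≡ 1 (mod 4), so we find a root by search.
Trying successive values, 20² = 400 ≡ 31 (mod 41). The other root is 41 − 20 = 21.

20, 21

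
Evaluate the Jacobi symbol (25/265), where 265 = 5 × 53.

Reciprocity: 25 ≡ 1 and 265 ≡ 1 (mod 4), so (25/265) = +(265/25).
Reduce top mod 25: now compute (15/25).
Reciprocity: 15 ≡ 3 and 25 ≡ 1 (mod 4), so (15/25) = +(25/15).
Reduce top mod 15: now compute (10/15).
Pull out 2: since 15 ≡ 7 (mod 8), (2/15) = +1.
Reciprocity: 5 ≡ 1 and 15 ≡ 3 (mod 4), so (5/15) = +(15/5).
Reduce top mod 5: now compute (0/5).
Top reduces to 0: gcd > 1, so the symbol is 0.

0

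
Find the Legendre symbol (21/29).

Euler's criterion: (21/29) ≡ 21^14 (mod 29).
21^2 ≡ 6 (mod 29)
21^4 ≡ 7 (mod 29)
21^8 ≡ 20 (mod 29)
21^14 = 21^(8+4+2) ≡ 28 (mod 29).
Result is 28 ≡ −1, so (21/29) = −1.

-1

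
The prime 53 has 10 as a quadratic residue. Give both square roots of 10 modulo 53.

53 ≡ 1 (mod 4), so we find a root by search.
Trying successive values, 13² = 169 ≡ 10 (mod 53). The other root is 53 − 13 = 40.

13, 40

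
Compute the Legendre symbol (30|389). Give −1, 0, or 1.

1

Euler's criterion: (30/389) ≡ 30^194 (mod 389).
30^2 ≡ 122 (mod 389)
30^4 ≡ 102 (mod 389)
30^8 ≡ 290 (mod 389)
30^16 ≡ 76 (mod 389)
30^32 ≡ 330 (mod 389)
30^64 ≡ 369 (mod 389)
30^128 ≡ 11 (mod 389)
30^194 = 30^(128+64+2) ≡ 1 (mod 389).
Result is 1, so (30/389) = 1.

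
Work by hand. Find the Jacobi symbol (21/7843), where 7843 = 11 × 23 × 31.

Reciprocity: 21 ≡ 1 and 7843 ≡ 3 (mod 4), so (21/7843) = +(7843/21).
Reduce top mod 21: now compute (10/21).
Pull out 2: since 21 ≡ 5 (mod 8), (2/21) = -1.
Reciprocity: 5 ≡ 1 and 21 ≡ 1 (mod 4), so (5/21) = +(21/5).
Reduce top mod 5: now compute (1/5).
Reached (1/5) = 1. Collecting the sign flips along the way, the symbol is -1.

-1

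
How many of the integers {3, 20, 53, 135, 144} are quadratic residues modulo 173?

2

(3/173) = -1 → non-residue.
(20/173) = -1 → non-residue.
(53/173) = -1 → non-residue.
(135/173) = +1 → QR.
(144/173) = +1 → QR.
Total quadratic residues among the 5: 2.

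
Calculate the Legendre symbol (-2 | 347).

1

Euler's criterion: (-2/347) ≡ 345^173 (mod 347).
345^2 ≡ 4 (mod 347)
345^4 ≡ 16 (mod 347)
345^8 ≡ 256 (mod 347)
345^16 ≡ 300 (mod 347)
345^32 ≡ 127 (mod 347)
345^64 ≡ 167 (mod 347)
345^128 ≡ 129 (mod 347)
345^173 = 345^(128+32+8+4+1) ≡ 1 (mod 347).
Result is 1, so (-2/347) = 1.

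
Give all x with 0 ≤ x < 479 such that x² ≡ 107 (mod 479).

Since 479 ≡ 3 (mod 4), a square root of 107 is 107^((479+1)/4) = 107^120 mod 479.
Repeated squaring: 107^2≡432, 107^4≡293, 107^8≡108, 107^16≡168, 107^32≡442, 107^64≡411 (mod 479).
107^120 = 107^(64+32+16+8) ≡ 167 (mod 479).
Check: 167² = 27889 ≡ 107 (mod 479). The two roots are 167 and 312.

167, 312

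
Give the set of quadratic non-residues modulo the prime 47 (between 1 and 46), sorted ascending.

Square k = 1,…,23 (k and 47−k give the same square):
1²=1, 2²=4, 3²=9, 4²=16, 5²=25, 6²=36, 7²≡2, 8²≡17, 9²≡34, 10²≡6, 11²≡27, 12²≡3, 13²≡28, 14²≡8, 15²≡37, 16²≡21, 17²≡7, 18²≡42, 19²≡32, 20²≡24, 21²≡18, 22²≡14, 23²≡12 (mod 47).
The residues are {1, 2, 3, 4, 6, 7, 8, 9, 12, 14, 16, 17, 18, 21, 24, 25, 27, 28, 32, 34, 36, 37, 42}; the non-residues are the remaining 23 nonzero classes.

5, 10, 11, 13, 15, 19, 20, 22, 23, 26, 29, 30, 31, 33, 35, 38, 39, 40, 41, 43, 44, 45, 46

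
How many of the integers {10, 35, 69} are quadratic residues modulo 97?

(10/97) = -1 → non-residue.
(35/97) = +1 → QR.
(69/97) = -1 → non-residue.
Total quadratic residues among the 3: 1.

1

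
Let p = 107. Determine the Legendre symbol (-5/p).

Euler's criterion: (-5/107) ≡ 102^53 (mod 107).
102^2 ≡ 25 (mod 107)
102^4 ≡ 90 (mod 107)
102^8 ≡ 75 (mod 107)
102^16 ≡ 61 (mod 107)
102^32 ≡ 83 (mod 107)
102^53 = 102^(32+16+4+1) ≡ 1 (mod 107).
Result is 1, so (-5/107) = 1.

1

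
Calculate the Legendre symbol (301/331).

-1

Reciprocity: 301 ≡ 1 and 331 ≡ 3 (mod 4), so (301/331) = +(331/301).
Reduce top mod 301: now compute (30/301).
Pull out 2: since 301 ≡ 5 (mod 8), (2/301) = -1.
Reciprocity: 15 ≡ 3 and 301 ≡ 1 (mod 4), so (15/301) = +(301/15).
Reduce top mod 15: now compute (1/15).
Reached (1/15) = 1. Collecting the sign flips along the way, the symbol is -1.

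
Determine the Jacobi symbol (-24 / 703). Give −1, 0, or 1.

First reduce: -24 ≡ 679 (mod 703).
Reciprocity: 679 ≡ 3 and 703 ≡ 3 (mod 4), so (679/703) = −(703/679).
Reduce top mod 679: now compute (24/679).
Pull out 2^3: since 679 ≡ 7 (mod 8), (2/679) = +1, so (2/679)^3 = +1.
Reciprocity: 3 ≡ 3 and 679 ≡ 3 (mod 4), so (3/679) = −(679/3).
Reduce top mod 3: now compute (1/3).
Reached (1/3) = 1. Collecting the sign flips along the way, the symbol is +1.

1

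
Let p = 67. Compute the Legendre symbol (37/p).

Euler's criterion: (37/67) ≡ 37^33 (mod 67).
37^2 ≡ 29 (mod 67)
37^4 ≡ 37 (mod 67)
37^8 ≡ 29 (mod 67)
37^16 ≡ 37 (mod 67)
37^32 ≡ 29 (mod 67)
37^33 = 37^(32+1) ≡ 1 (mod 67).
Result is 1, so (37/67) = 1.

1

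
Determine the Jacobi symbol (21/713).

Reciprocity: 21 ≡ 1 and 713 ≡ 1 (mod 4), so (21/713) = +(713/21).
Reduce top mod 21: now compute (20/21).
Pull out 2^2: since 21 ≡ 5 (mod 8), (2/21) = -1, so (2/21)^2 = +1.
Reciprocity: 5 ≡ 1 and 21 ≡ 1 (mod 4), so (5/21) = +(21/5).
Reduce top mod 5: now compute (1/5).
Reached (1/5) = 1. Collecting the sign flips along the way, the symbol is +1.

1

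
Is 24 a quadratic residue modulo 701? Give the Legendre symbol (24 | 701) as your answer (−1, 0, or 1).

Euler's criterion: (24/701) ≡ 24^350 (mod 701).
24^2 ≡ 576 (mod 701)
24^4 ≡ 203 (mod 701)
24^8 ≡ 551 (mod 701)
24^16 ≡ 68 (mod 701)
24^32 ≡ 418 (mod 701)
24^64 ≡ 175 (mod 701)
24^128 ≡ 482 (mod 701)
24^256 ≡ 293 (mod 701)
24^350 = 24^(256+64+16+8+4+2) ≡ 1 (mod 701).
Result is 1, so (24/701) = 1.

1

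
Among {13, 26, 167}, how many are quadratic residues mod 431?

0

(13/431) = -1 → non-residue.
(26/431) = -1 → non-residue.
(167/431) = -1 → non-residue.
Total quadratic residues among the 3: 0.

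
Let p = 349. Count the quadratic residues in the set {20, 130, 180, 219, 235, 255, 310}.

5

(20/349) = +1 → QR.
(130/349) = +1 → QR.
(180/349) = +1 → QR.
(219/349) = +1 → QR.
(235/349) = -1 → non-residue.
(255/349) = +1 → QR.
(310/349) = -1 → non-residue.
Total quadratic residues among the 7: 5.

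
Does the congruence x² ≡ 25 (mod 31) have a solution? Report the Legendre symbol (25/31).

Euler's criterion: (25/31) ≡ 25^15 (mod 31).
25^2 ≡ 5 (mod 31)
25^4 ≡ 25 (mod 31)
25^8 ≡ 5 (mod 31)
25^15 = 25^(8+4+2+1) ≡ 1 (mod 31).
Result is 1, so (25/31) = 1.

1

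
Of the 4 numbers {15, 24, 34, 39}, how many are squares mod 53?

(15/53) = +1 → QR.
(24/53) = +1 → QR.
(34/53) = -1 → non-residue.
(39/53) = -1 → non-residue.
Total quadratic residues among the 4: 2.

2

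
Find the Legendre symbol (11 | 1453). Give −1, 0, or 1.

Reciprocity: 11 ≡ 3 and 1453 ≡ 1 (mod 4), so (11/1453) = +(1453/11).
Reduce top mod 11: now compute (1/11).
Reached (1/11) = 1. Collecting the sign flips along the way, the symbol is +1.

1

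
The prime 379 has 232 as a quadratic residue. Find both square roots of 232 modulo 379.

Since 379 ≡ 3 (mod 4), a square root of 232 is 232^((379+1)/4) = 232^95 mod 379.
Repeated squaring: 232^2≡6, 232^4≡36, 232^8≡159, 232^16≡267, 232^32≡37, 232^64≡232 (mod 379).
232^95 = 232^(64+16+8+4+2+1) ≡ 37 (mod 379).
Check: 37² = 1369 ≡ 232 (mod 379). The two roots are 37 and 342.

37, 342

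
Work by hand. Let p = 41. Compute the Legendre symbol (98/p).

First reduce: 98 ≡ 16 (mod 41).
Pull out 2^4: since 41 ≡ 1 (mod 8), (2/41) = +1, so (2/41)^4 = +1.
Reached (1/41) = 1. Collecting the sign flips along the way, the symbol is +1.

1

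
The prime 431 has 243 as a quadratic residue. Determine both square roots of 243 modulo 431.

Since 431 ≡ 3 (mod 4), a square root of 243 is 243^((431+1)/4) = 243^108 mod 431.
Repeated squaring: 243^2≡2, 243^4≡4, 243^8≡16, 243^16≡256, 243^32≡24, 243^64≡145 (mod 431).
243^108 = 243^(64+32+8+4) ≡ 324 (mod 431).
Check: 324² = 104976 ≡ 243 (mod 431). The two roots are 107 and 324.

107, 324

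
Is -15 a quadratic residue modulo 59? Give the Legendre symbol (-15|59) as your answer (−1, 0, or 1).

Euler's criterion: (-15/59) ≡ 44^29 (mod 59).
44^2 ≡ 48 (mod 59)
44^4 ≡ 3 (mod 59)
44^8 ≡ 9 (mod 59)
44^16 ≡ 22 (mod 59)
44^29 = 44^(16+8+4+1) ≡ 58 (mod 59).
Result is 58 ≡ −1, so (-15/59) = −1.

-1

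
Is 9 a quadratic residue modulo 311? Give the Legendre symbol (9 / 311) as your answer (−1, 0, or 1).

Reciprocity: 9 ≡ 1 and 311 ≡ 3 (mod 4), so (9/311) = +(311/9).
Reduce top mod 9: now compute (5/9).
Reciprocity: 5 ≡ 1 and 9 ≡ 1 (mod 4), so (5/9) = +(9/5).
Reduce top mod 5: now compute (4/5).
Pull out 2^2: since 5 ≡ 5 (mod 8), (2/5) = -1, so (2/5)^2 = +1.
Reached (1/5) = 1. Collecting the sign flips along the way, the symbol is +1.

1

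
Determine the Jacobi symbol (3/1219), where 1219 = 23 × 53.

-1

Reciprocity: 3 ≡ 3 and 1219 ≡ 3 (mod 4), so (3/1219) = −(1219/3).
Reduce top mod 3: now compute (1/3).
Reached (1/3) = 1. Collecting the sign flips along the way, the symbol is -1.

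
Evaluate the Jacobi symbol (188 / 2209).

Pull out 2^2: since 2209 ≡ 1 (mod 8), (2/2209) = +1, so (2/2209)^2 = +1.
Reciprocity: 47 ≡ 3 and 2209 ≡ 1 (mod 4), so (47/2209) = +(2209/47).
Reduce top mod 47: now compute (0/47).
Top reduces to 0: gcd > 1, so the symbol is 0.

0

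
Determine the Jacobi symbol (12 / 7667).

1

Pull out 2^2: since 7667 ≡ 3 (mod 8), (2/7667) = -1, so (2/7667)^2 = +1.
Reciprocity: 3 ≡ 3 and 7667 ≡ 3 (mod 4), so (3/7667) = −(7667/3).
Reduce top mod 3: now compute (2/3).
Pull out 2: since 3 ≡ 3 (mod 8), (2/3) = -1.
Reached (1/3) = 1. Collecting the sign flips along the way, the symbol is +1.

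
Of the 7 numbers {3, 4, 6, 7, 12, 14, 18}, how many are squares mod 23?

5

(3/23) = +1 → QR.
(4/23) = +1 → QR.
(6/23) = +1 → QR.
(7/23) = -1 → non-residue.
(12/23) = +1 → QR.
(14/23) = -1 → non-residue.
(18/23) = +1 → QR.
Total quadratic residues among the 7: 5.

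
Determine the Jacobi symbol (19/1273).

Reciprocity: 19 ≡ 3 and 1273 ≡ 1 (mod 4), so (19/1273) = +(1273/19).
Reduce top mod 19: now compute (0/19).
Top reduces to 0: gcd > 1, so the symbol is 0.

0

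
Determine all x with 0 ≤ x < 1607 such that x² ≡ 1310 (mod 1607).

149, 1458

Since 1607 ≡ 3 (mod 4), a square root of 1310 is 1310^((1607+1)/4) = 1310^402 mod 1607.
Repeated squaring: 1310^2≡1431, 1310^4≡443, 1310^8≡195, 1310^16≡1064, 1310^32≡768, 1310^64≡55, 1310^128≡1418, 1310^256≡367 (mod 1607).
1310^402 = 1310^(256+128+16+2) ≡ 1458 (mod 1607).
Check: 1458² = 2125764 ≡ 1310 (mod 1607). The two roots are 149 and 1458.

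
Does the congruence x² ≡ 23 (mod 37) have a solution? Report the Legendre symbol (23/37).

-1

Euler's criterion: (23/37) ≡ 23^18 (mod 37).
23^2 ≡ 11 (mod 37)
23^4 ≡ 10 (mod 37)
23^8 ≡ 26 (mod 37)
23^16 ≡ 10 (mod 37)
23^18 = 23^(16+2) ≡ 36 (mod 37).
Result is 36 ≡ −1, so (23/37) = −1.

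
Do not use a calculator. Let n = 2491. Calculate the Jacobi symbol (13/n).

Reciprocity: 13 ≡ 1 and 2491 ≡ 3 (mod 4), so (13/2491) = +(2491/13).
Reduce top mod 13: now compute (8/13).
Pull out 2^3: since 13 ≡ 5 (mod 8), (2/13) = -1, so (2/13)^3 = -1.
Reached (1/13) = 1. Collecting the sign flips along the way, the symbol is -1.

-1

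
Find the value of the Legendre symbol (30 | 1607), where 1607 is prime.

Pull out 2: since 1607 ≡ 7 (mod 8), (2/1607) = +1.
Reciprocity: 15 ≡ 3 and 1607 ≡ 3 (mod 4), so (15/1607) = −(1607/15).
Reduce top mod 15: now compute (2/15).
Pull out 2: since 15 ≡ 7 (mod 8), (2/15) = +1.
Reached (1/15) = 1. Collecting the sign flips along the way, the symbol is -1.

-1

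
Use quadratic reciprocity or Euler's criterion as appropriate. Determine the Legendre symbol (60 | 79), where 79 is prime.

Pull out 2^2: since 79 ≡ 7 (mod 8), (2/79) = +1, so (2/79)^2 = +1.
Reciprocity: 15 ≡ 3 and 79 ≡ 3 (mod 4), so (15/79) = −(79/15).
Reduce top mod 15: now compute (4/15).
Pull out 2^2: since 15 ≡ 7 (mod 8), (2/15) = +1, so (2/15)^2 = +1.
Reached (1/15) = 1. Collecting the sign flips along the way, the symbol is -1.

-1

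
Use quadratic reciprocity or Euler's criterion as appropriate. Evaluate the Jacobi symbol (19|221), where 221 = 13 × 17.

Reciprocity: 19 ≡ 3 and 221 ≡ 1 (mod 4), so (19/221) = +(221/19).
Reduce top mod 19: now compute (12/19).
Pull out 2^2: since 19 ≡ 3 (mod 8), (2/19) = -1, so (2/19)^2 = +1.
Reciprocity: 3 ≡ 3 and 19 ≡ 3 (mod 4), so (3/19) = −(19/3).
Reduce top mod 3: now compute (1/3).
Reached (1/3) = 1. Collecting the sign flips along the way, the symbol is -1.

-1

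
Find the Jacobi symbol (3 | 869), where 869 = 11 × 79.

-1

Reciprocity: 3 ≡ 3 and 869 ≡ 1 (mod 4), so (3/869) = +(869/3).
Reduce top mod 3: now compute (2/3).
Pull out 2: since 3 ≡ 3 (mod 8), (2/3) = -1.
Reached (1/3) = 1. Collecting the sign flips along the way, the symbol is -1.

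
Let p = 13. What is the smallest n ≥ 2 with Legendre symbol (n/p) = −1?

2

(2/13) = −1, so 2 is the smallest positive non-residue mod 13.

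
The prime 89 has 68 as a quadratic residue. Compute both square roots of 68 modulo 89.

35, 54

89 ≡ 1 (mod 4), so we find a root by search.
Trying successive values, 35² = 1225 ≡ 68 (mod 89). The other root is 89 − 35 = 54.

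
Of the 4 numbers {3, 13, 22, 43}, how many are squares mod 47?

(3/47) = +1 → QR.
(13/47) = -1 → non-residue.
(22/47) = -1 → non-residue.
(43/47) = -1 → non-residue.
Total quadratic residues among the 4: 1.

1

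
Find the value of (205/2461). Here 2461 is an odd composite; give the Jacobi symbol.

Reciprocity: 205 ≡ 1 and 2461 ≡ 1 (mod 4), so (205/2461) = +(2461/205).
Reduce top mod 205: now compute (1/205).
Reached (1/205) = 1. Collecting the sign flips along the way, the symbol is +1.

1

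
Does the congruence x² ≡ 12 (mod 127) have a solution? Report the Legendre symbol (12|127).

Euler's criterion: (12/127) ≡ 12^63 (mod 127).
12^2 ≡ 17 (mod 127)
12^4 ≡ 35 (mod 127)
12^8 ≡ 82 (mod 127)
12^16 ≡ 120 (mod 127)
12^32 ≡ 49 (mod 127)
12^63 = 12^(32+16+8+4+2+1) ≡ 126 (mod 127).
Result is 126 ≡ −1, so (12/127) = −1.

-1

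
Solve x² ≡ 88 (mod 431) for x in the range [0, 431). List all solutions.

150, 281

Since 431 ≡ 3 (mod 4), a square root of 88 is 88^((431+1)/4) = 88^108 mod 431.
Repeated squaring: 88^2≡417, 88^4≡196, 88^8≡57, 88^16≡232, 88^32≡380, 88^64≡15 (mod 431).
88^108 = 88^(64+32+8+4) ≡ 150 (mod 431).
Check: 150² = 22500 ≡ 88 (mod 431). The two roots are 150 and 281.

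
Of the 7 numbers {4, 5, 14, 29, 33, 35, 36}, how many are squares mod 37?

3

(4/37) = +1 → QR.
(5/37) = -1 → non-residue.
(14/37) = -1 → non-residue.
(29/37) = -1 → non-residue.
(33/37) = +1 → QR.
(35/37) = -1 → non-residue.
(36/37) = +1 → QR.
Total quadratic residues among the 7: 3.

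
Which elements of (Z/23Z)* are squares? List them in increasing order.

1,2,3,4,6,8,9,12,13,16,18

Square k = 1,…,11 (k and 23−k give the same square):
1²=1, 2²=4, 3²=9, 4²=16, 5²≡2, 6²≡13, 7²≡3, 8²≡18, 9²≡12, 10²≡8, 11²≡6 (mod 23).
So the quadratic residues mod 23 are {1, 2, 3, 4, 6, 8, 9, 12, 13, 16, 18}.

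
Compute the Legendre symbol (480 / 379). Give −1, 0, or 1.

Euler's criterion: (480/379) ≡ 101^189 (mod 379).
101^2 ≡ 347 (mod 379)
101^4 ≡ 266 (mod 379)
101^8 ≡ 262 (mod 379)
101^16 ≡ 45 (mod 379)
101^32 ≡ 130 (mod 379)
101^64 ≡ 224 (mod 379)
101^128 ≡ 148 (mod 379)
101^189 = 101^(128+32+16+8+4+1) ≡ 1 (mod 379).
Result is 1, so (480/379) = 1.

1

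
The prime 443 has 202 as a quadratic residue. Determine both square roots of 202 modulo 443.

165, 278

Since 443 ≡ 3 (mod 4), a square root of 202 is 202^((443+1)/4) = 202^111 mod 443.
Repeated squaring: 202^2≡48, 202^4≡89, 202^8≡390, 202^16≡151, 202^32≡208, 202^64≡293 (mod 443).
202^111 = 202^(64+32+8+4+2+1) ≡ 165 (mod 443).
Check: 165² = 27225 ≡ 202 (mod 443). The two roots are 165 and 278.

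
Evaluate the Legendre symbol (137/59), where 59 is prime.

1

First reduce: 137 ≡ 19 (mod 59).
Reciprocity: 19 ≡ 3 and 59 ≡ 3 (mod 4), so (19/59) = −(59/19).
Reduce top mod 19: now compute (2/19).
Pull out 2: since 19 ≡ 3 (mod 8), (2/19) = -1.
Reached (1/19) = 1. Collecting the sign flips along the way, the symbol is +1.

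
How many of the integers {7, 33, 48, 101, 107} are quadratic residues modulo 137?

(7/137) = +1 → QR.
(33/137) = -1 → non-residue.
(48/137) = -1 → non-residue.
(101/137) = +1 → QR.
(107/137) = +1 → QR.
Total quadratic residues among the 5: 3.

3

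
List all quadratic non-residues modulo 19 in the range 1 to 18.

2,3,8,10,12,13,14,15,18

Square k = 1,…,9 (k and 19−k give the same square):
1²=1, 2²=4, 3²=9, 4²=16, 5²≡6, 6²≡17, 7²≡11, 8²≡7, 9²≡5 (mod 19).
The residues are {1, 4, 5, 6, 7, 9, 11, 16, 17}; the non-residues are the remaining 9 nonzero classes.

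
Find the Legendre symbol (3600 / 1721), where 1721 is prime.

First reduce: 3600 ≡ 158 (mod 1721).
Pull out 2: since 1721 ≡ 1 (mod 8), (2/1721) = +1.
Reciprocity: 79 ≡ 3 and 1721 ≡ 1 (mod 4), so (79/1721) = +(1721/79).
Reduce top mod 79: now compute (62/79).
Pull out 2: since 79 ≡ 7 (mod 8), (2/79) = +1.
Reciprocity: 31 ≡ 3 and 79 ≡ 3 (mod 4), so (31/79) = −(79/31).
Reduce top mod 31: now compute (17/31).
Reciprocity: 17 ≡ 1 and 31 ≡ 3 (mod 4), so (17/31) = +(31/17).
Reduce top mod 17: now compute (14/17).
Pull out 2: since 17 ≡ 1 (mod 8), (2/17) = +1.
Reciprocity: 7 ≡ 3 and 17 ≡ 1 (mod 4), so (7/17) = +(17/7).
Reduce top mod 7: now compute (3/7).
Reciprocity: 3 ≡ 3 and 7 ≡ 3 (mod 4), so (3/7) = −(7/3).
Reduce top mod 3: now compute (1/3).
Reached (1/3) = 1. Collecting the sign flips along the way, the symbol is +1.

1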